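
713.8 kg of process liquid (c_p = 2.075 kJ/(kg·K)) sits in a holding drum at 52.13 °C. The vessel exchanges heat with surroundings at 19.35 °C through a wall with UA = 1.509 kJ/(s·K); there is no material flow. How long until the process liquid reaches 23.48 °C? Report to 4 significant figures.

Heat balance on the well-mixed liquid: M c_p dT/dt = −UA(T − T_amb).
τ = M c_p/UA = 981.534 s; T_ss = T_amb = 19.3500 °C.
T(t) = T_ss + (T₀ − T_ss)e^(−t/τ); set T = 23.48:
t = −τ ln[(T − T_ss)/(T₀ − T_ss)] = −981.534 · ln(0.125991) = 2033.29 s.

2033 s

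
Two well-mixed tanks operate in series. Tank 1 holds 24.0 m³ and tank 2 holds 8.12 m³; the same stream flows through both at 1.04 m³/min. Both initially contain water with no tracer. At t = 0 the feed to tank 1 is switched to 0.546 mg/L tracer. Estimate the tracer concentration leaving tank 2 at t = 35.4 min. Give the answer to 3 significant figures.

0.371 mg/L

Species balance on tank i: dCᵢ/dt = (Cᵢ₋₁ − Cᵢ)/τᵢ with τᵢ = Vᵢ/Q.
τ₁ = 24.0/1.04 = 23.077 min; τ₂ = 8.12/1.04 = 7.8077 min.
Tank 1: C₁ = C_in(1 − e^(−t/τ₁)). Tank 2 (τ₁ ≠ τ₂): C₂ = C_in[1 − (τ₁ e^(−t/τ₁) − τ₂ e^(−t/τ₂))/(τ₁ − τ₂)].
At t = 35.4: e^(−t/τ₁) = 0.21567, e^(−t/τ₂) = 0.010738.
C₂ = 0.546·[1 − (23.077·0.21567 − 7.8077·0.010738)/(15.269)] = 0.546·0.67954 = 0.37103 mg/L.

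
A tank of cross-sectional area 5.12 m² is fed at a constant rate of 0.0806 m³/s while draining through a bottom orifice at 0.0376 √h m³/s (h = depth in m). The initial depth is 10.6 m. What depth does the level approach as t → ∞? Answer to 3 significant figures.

A dh/dt = Q_in − 0.0376 √h. Steady state requires inflow = outflow:
Q_in = 0.0376 √h_ss ⇒ √h_ss = 0.0806/0.0376 = 2.1436.
h_ss = 2.1436² = 4.5951 m. (Since h₀ = 10.6 m > h_ss, the level will fall toward this value.)

4.60 m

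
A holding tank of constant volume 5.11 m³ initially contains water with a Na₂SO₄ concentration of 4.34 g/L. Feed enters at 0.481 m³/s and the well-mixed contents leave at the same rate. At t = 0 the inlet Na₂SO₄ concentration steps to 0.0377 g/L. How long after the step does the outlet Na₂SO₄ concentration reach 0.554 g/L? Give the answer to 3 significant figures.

22.5 s

Species balance: V dC/dt = Q(C_in − C) ⇒ τ = V/Q = 10.624 s.
C(t) = C_in + (C₀ − C_in) e^(−t/τ). Set C = 0.554 and solve for t:
e^(−t/τ) = (C − C_in)/(C₀ − C_in) = (0.554 − 0.0377)/(4.34 − 0.0377) = 0.12001
t = −τ ln(…) = 10.624 × 2.1202 = 22.525 s.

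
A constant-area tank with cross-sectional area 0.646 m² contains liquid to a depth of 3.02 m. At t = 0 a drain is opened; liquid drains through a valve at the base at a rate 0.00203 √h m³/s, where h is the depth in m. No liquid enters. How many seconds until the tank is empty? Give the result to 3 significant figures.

With no inflow, A dh/dt = −0.00203 √h.
Separate and integrate: 2(√h − √h₀) = −(0.00203/A) t.
Set h = 0: 2√h₀ = (0.00203/A) t_empty ⇒ t_empty = 2A√h₀/0.00203.
t_empty = 2·0.646·√3.02/0.00203 = 1.2920·1.7378/0.00203 = 1106.0 s.

1110 s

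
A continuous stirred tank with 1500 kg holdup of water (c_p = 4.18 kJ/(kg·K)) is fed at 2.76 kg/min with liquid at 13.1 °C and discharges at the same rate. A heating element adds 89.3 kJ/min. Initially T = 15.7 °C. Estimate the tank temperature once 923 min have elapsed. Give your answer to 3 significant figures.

19.9 °C

Energy balance: M c_p dT/dt = ṁ c_p (T_in − T) + 89.3.
Rearrange: dT/dt = (T_ss − T)/τ with τ = M/ṁ = 543.48 min and T_ss = T_in + Q̇/(ṁ c_p) = 20.840 °C.
Solution: T(t) = T_ss + (T₀ − T_ss) e^(−t/τ).
T(923) = 20.840 + (-5.1404)·e^(−923/543.48) = 20.840 + (-5.1404)·0.18299 = 19.900 °C.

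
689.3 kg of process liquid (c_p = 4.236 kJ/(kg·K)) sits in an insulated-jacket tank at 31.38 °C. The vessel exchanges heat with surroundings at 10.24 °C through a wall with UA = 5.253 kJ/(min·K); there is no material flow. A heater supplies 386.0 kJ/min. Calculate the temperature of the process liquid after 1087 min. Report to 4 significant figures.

Energy balance: M c_p dT/dt = −UA(T − T_amb) + Q̇.
dT/dt = (T_ss − T)/τ with T_ss = T_amb + Q̇/UA = 10.24 + 386.0/5.253 = 83.7218 °C, τ = M c_p/UA = 689.3·4.236/5.253 = 555.849 min.
Integrating: T(t) = T_ss + (T₀ − T_ss) e^(−t/τ).
T(1087) = 83.7218 + (-52.3418)·0.141484 = 76.3163 °C.

76.32 °C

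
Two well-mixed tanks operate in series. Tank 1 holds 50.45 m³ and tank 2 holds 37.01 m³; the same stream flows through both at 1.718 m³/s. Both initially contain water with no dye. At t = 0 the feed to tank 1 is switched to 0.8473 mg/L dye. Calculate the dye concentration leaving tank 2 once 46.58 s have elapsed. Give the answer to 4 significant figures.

Each tank obeys Vᵢ dCᵢ/dt = Q(Cᵢ₋₁ − Cᵢ), so τᵢ = Vᵢ/Q.
τ₁ = 50.45/1.718 = 29.3655 s; τ₂ = 37.01/1.718 = 21.5425 s.
Solving the cascade with C₁(0)=C₂(0)=0 gives C₂(t) = C_in[1 − (τ₁ e^(−t/τ₁) − τ₂ e^(−t/τ₂))/(τ₁ − τ₂)].
At t = 46.58: e^(−t/τ₁) = 0.204699, e^(−t/τ₂) = 0.115067.
C₂ = 0.8473·[1 − (29.3655·0.204699 − 21.5425·0.115067)/(7.82305)] = 0.8473·0.548479 = 0.464726 mg/L.

0.4647 mg/L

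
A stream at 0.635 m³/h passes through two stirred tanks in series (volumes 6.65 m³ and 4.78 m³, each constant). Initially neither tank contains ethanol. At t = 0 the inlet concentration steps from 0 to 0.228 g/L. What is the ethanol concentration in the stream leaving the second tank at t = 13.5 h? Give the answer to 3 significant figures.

0.102 g/L

Time constants: τᵢ = Vᵢ/Q for each well-mixed tank.
τ₁ = 6.65/0.635 = 10.472 h; τ₂ = 4.78/0.635 = 7.5276 h.
Tank 1: C₁ = C_in(1 − e^(−t/τ₁)). Tank 2 (τ₁ ≠ τ₂): C₂ = C_in[1 − (τ₁ e^(−t/τ₁) − τ₂ e^(−t/τ₂))/(τ₁ − τ₂)].
At t = 13.5: e^(−t/τ₁) = 0.27552, e^(−t/τ₂) = 0.16639.
C₂ = 0.228·[1 − (10.472·0.27552 − 7.5276·0.16639)/(2.9449)] = 0.228·0.44553 = 0.10158 g/L.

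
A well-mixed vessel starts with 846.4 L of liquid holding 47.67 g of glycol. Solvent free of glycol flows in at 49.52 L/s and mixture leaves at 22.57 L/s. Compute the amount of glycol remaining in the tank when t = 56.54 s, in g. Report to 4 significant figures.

Let m(t) be the amount of glycol. Volume: V(t) = V₀ + (Q_in − Q_out) t = 846.4 + 26.9500 t; V(56.54) = 2370.15 L.
Solute balance: dm/dt = 0 − Q_out C = −Q_out m/V(t).
dm/m = −Q_out dt/(V₀ + 26.9500 t); integrating gives ln(m/m₀) = −(Q_out/(Q_in−Q_out)) ln(V/V₀).
m = m₀ (V₀/V)^(Q_out/(Q_in−Q_out)) = 47.67 × (846.4/2370.15)^(0.837477) = 20.1245 g.

20.12 g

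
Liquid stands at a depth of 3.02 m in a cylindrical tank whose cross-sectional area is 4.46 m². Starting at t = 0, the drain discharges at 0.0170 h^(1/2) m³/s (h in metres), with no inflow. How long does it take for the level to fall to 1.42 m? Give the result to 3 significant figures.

Volume balance on the tank: A dh/dt = −0.0170 √h.
∫ h^(−1/2) dh = −(0.0170/A) ∫ dt, giving 2√h = 2√h₀ − (0.0170/A) t.
t = 2A(√h₀ − √h)/0.0170 = 2·4.46·(√3.02 − √1.42)/0.0170
  = 8.9200 × (1.7378 − 1.1916) / 0.0170 = 286.58 s.

287 s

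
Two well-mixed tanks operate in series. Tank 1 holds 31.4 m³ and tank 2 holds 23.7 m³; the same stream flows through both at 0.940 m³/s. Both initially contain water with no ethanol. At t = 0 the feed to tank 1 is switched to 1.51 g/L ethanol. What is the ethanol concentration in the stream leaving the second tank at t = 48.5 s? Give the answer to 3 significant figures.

Time constants: τᵢ = Vᵢ/Q for each well-mixed tank.
τ₁ = 31.4/0.940 = 33.404 s; τ₂ = 23.7/0.940 = 25.213 s.
Solving the cascade with C₁(0)=C₂(0)=0 gives C₂(t) = C_in[1 − (τ₁ e^(−t/τ₁) − τ₂ e^(−t/τ₂))/(τ₁ − τ₂)].
At t = 48.5: e^(−t/τ₁) = 0.23412, e^(−t/τ₂) = 0.14608.
C₂ = 1.51·[1 − (33.404·0.23412 − 25.213·0.14608)/(8.1915)] = 1.51·0.49488 = 0.74726 g/L.

0.747 g/L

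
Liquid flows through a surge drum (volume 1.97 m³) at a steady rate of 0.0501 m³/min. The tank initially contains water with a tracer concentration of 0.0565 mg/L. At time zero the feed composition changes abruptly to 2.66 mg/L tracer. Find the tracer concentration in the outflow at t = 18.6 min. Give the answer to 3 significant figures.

1.04 mg/L

Species balance on the tank: V dC/dt = Q(C_in − C).
Rewrite as dC/dt + C/τ = C_in/τ, τ = V/Q = 39.321 min.
Solution: C(t) = C_in + (C₀ − C_in) e^(−t/τ).
C(18.6) = 2.66 + (0.0565 − 2.66)·e^(−18.6/39.321) = 2.66 + (-2.6035)·0.62311 = 1.0377 mg/L.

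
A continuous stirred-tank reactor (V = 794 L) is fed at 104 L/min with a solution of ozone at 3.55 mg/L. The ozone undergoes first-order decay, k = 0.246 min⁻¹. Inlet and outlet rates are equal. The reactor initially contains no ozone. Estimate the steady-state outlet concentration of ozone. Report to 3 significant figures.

Species balance: V dC/dt = Q C_in − Q C − k V C.
Steady state (dC/dt = 0): C_ss = Q C_in/(Q + kV) = C_in/(1 + kV/Q).
C_ss = 104·3.55/(104 + 0.246·794) = 369.20/299.32 = 1.2334 mg/L.

1.23 mg/L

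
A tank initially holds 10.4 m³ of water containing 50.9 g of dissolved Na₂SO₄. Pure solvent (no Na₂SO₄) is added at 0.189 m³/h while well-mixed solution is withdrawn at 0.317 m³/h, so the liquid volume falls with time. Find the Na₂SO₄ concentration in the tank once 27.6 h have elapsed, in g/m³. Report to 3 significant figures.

2.65 g/m³

Total volume: dV/dt = Q_in − Q_out = -0.12800 m³/h, so V(t) = 10.4 − 0.12800 t and V(27.6) = 6.8672 m³.
Solute balance: dm/dt = 0 − Q_out C = −Q_out m/V(t).
Separate: dm/m = −Q_out dt/V(t) ⇒ ln(m/m₀) = −(Q_out/(Q_in−Q_out)) ln(V/V₀).
m = m₀ (V₀/V)^(Q_out/(Q_in−Q_out)) = 50.9 × (10.4/6.8672)^(-2.4766) = 18.210 g.
C = m/V = 18.210/6.8672 = 2.6517 g/m³.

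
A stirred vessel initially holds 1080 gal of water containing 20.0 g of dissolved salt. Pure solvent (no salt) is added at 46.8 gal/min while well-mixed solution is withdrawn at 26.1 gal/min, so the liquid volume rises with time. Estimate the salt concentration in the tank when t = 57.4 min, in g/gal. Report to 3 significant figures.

Total volume: dV/dt = Q_in − Q_out = 20.700 gal/min, so V(t) = 1080 + 20.700 t and V(57.4) = 2268.2 gal.
Solute balance: dm/dt = 0 − Q_out C = −Q_out m/V(t).
dm/m = −Q_out dt/(V₀ + 20.700 t); integrating gives ln(m/m₀) = −(Q_out/(Q_in−Q_out)) ln(V/V₀).
m = m₀ (V₀/V)^(Q_out/(Q_in−Q_out)) = 20.0 × (1080/2268.2)^(1.2609) = 7.8471 g.
C = m/V = 7.8471/2268.2 = 0.0034597 g/gal.

0.00346 g/gal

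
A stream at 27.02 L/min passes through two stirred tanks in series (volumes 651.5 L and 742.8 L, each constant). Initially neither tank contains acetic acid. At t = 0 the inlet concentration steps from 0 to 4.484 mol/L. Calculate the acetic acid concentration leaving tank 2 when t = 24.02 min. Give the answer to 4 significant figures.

Each tank obeys Vᵢ dCᵢ/dt = Q(Cᵢ₋₁ − Cᵢ), so τᵢ = Vᵢ/Q.
τ₁ = 651.5/27.02 = 24.1118 min; τ₂ = 742.8/27.02 = 27.4907 min.
Solving the cascade with C₁(0)=C₂(0)=0 gives C₂(t) = C_in[1 − (τ₁ e^(−t/τ₁) − τ₂ e^(−t/τ₂))/(τ₁ − τ₂)].
At t = 24.02: e^(−t/τ₁) = 0.369282, e^(−t/τ₂) = 0.417384.
C₂ = 4.484·[1 − (24.1118·0.369282 − 27.4907·0.417384)/(-3.37898)] = 4.484·0.239370 = 1.07334 mol/L.

1.073 mol/L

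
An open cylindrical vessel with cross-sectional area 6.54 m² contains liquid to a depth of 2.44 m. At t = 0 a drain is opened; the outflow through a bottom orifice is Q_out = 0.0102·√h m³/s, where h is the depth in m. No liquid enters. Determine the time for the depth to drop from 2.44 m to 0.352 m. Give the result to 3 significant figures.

1240 s

A dh/dt = −Q_out = −0.0102 √h.
Separate and integrate: 2(√h − √h₀) = −(0.0102/A) t.
t = 2A(√h₀ − √h)/0.0102 = 2·6.54·(√2.44 − √0.352)/0.0102
  = 13.080 × (1.5620 − 0.59330) / 0.0102 = 1242.3 s.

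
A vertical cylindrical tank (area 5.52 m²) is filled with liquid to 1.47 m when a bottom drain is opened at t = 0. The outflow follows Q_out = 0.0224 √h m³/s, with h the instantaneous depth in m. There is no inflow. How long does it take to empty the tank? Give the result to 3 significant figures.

598 s

With no inflow, A dh/dt = −0.0224 √h.
Separate and integrate: 2(√h − √h₀) = −(0.0224/A) t.
Set h = 0: 2√h₀ = (0.0224/A) t_empty ⇒ t_empty = 2A√h₀/0.0224.
t_empty = 2·5.52·√1.47/0.0224 = 11.040·1.2124/0.0224 = 597.56 s.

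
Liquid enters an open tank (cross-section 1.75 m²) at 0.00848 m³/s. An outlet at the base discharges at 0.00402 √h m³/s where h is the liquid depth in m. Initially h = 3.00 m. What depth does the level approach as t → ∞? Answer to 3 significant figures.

4.45 m

A dh/dt = Q_in − 0.00402 √h. Steady state requires inflow = outflow:
Q_in = 0.00402 √h_ss ⇒ √h_ss = 0.00848/0.00402 = 2.1095.
h_ss = 2.1095² = 4.4498 m. (Since h₀ = 3.00 m < h_ss, the level will rise toward this value.)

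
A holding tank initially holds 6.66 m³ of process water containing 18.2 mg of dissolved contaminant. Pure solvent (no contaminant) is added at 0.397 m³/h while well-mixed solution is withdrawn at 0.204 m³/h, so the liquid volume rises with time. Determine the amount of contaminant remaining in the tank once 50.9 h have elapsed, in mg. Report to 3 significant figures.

6.98 mg

Let m(t) be the amount of contaminant. Volume: V(t) = V₀ + (Q_in − Q_out) t = 6.66 + 0.19300 t; V(50.9) = 16.484 m³.
No contaminant enters, so dm/dt = −Q_out · (m/V).
Separate: dm/m = −Q_out dt/V(t) ⇒ ln(m/m₀) = −(Q_out/(Q_in−Q_out)) ln(V/V₀).
m = m₀ (V₀/V)^(Q_out/(Q_in−Q_out)) = 18.2 × (6.66/16.484)^(1.0570) = 6.9833 mg.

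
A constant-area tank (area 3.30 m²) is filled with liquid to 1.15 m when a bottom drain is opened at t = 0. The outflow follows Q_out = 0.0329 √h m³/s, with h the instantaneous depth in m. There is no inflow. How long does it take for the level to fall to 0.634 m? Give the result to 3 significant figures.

55.4 s

Mass balance (ρ constant): A dh/dt = −0.0329 √h.
∫ h^(−1/2) dh = −(0.0329/A) ∫ dt, giving 2√h = 2√h₀ − (0.0329/A) t.
t = 2A(√h₀ − √h)/0.0329 = 2·3.30·(√1.15 − √0.634)/0.0329
  = 6.6000 × (1.0724 − 0.79624) / 0.0329 = 55.396 s.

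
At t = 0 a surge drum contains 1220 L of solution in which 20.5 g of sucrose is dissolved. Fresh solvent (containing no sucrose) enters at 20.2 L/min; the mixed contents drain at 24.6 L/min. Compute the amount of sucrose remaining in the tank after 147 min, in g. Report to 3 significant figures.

0.300 g

Total volume: dV/dt = Q_in − Q_out = -4.4000 L/min, so V(t) = 1220 − 4.4000 t and V(147) = 573.20 L.
No sucrose enters, so dm/dt = −Q_out · (m/V).
Separate: dm/m = −Q_out dt/V(t) ⇒ ln(m/m₀) = −(Q_out/(Q_in−Q_out)) ln(V/V₀).
m = m₀ (V₀/V)^(Q_out/(Q_in−Q_out)) = 20.5 × (1220/573.20)^(-5.5909) = 0.30036 g.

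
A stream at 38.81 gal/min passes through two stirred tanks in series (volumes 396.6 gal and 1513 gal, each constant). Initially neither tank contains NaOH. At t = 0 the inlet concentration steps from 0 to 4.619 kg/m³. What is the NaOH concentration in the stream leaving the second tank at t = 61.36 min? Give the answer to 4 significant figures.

Time constants: τᵢ = Vᵢ/Q for each well-mixed tank.
τ₁ = 396.6/38.81 = 10.2190 min; τ₂ = 1513/38.81 = 38.9848 min.
Solving the cascade with C₁(0)=C₂(0)=0 gives C₂(t) = C_in[1 − (τ₁ e^(−t/τ₁) − τ₂ e^(−t/τ₂))/(τ₁ − τ₂)].
At t = 61.36: e^(−t/τ₁) = 0.00246764, e^(−t/τ₂) = 0.207226.
C₂ = 4.619·[1 − (10.2190·0.00246764 − 38.9848·0.207226)/(-28.7658)] = 4.619·0.720034 = 3.32584 kg/m³.

3.326 kg/m³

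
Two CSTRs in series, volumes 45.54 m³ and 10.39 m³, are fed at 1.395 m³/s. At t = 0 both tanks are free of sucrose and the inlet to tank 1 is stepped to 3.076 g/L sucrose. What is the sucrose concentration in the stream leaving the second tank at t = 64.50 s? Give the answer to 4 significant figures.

Time constants: τᵢ = Vᵢ/Q for each well-mixed tank.
τ₁ = 45.54/1.395 = 32.6452 s; τ₂ = 10.39/1.395 = 7.44803 s.
Solving the cascade with C₁(0)=C₂(0)=0 gives C₂(t) = C_in[1 − (τ₁ e^(−t/τ₁) − τ₂ e^(−t/τ₂))/(τ₁ − τ₂)].
At t = 64.50: e^(−t/τ₁) = 0.138652, e^(−t/τ₂) = 0.000173383.
C₂ = 3.076·[1 − (32.6452·0.138652 − 7.44803·0.000173383)/(25.1971)] = 3.076·0.820415 = 2.52360 g/L.

2.524 g/L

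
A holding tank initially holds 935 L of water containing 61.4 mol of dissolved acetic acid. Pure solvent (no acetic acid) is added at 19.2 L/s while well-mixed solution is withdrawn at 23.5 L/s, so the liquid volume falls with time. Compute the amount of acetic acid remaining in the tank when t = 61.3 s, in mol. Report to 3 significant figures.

10.0 mol

Total volume: dV/dt = Q_in − Q_out = -4.3000 L/s, so V(t) = 935 − 4.3000 t and V(61.3) = 671.41 L.
Species balance (pure solvent in): dm/dt = −Q_out · m/V(t).
dm/m = −Q_out dt/(V₀ − 4.3000 t); integrating gives ln(m/m₀) = −(Q_out/(Q_in−Q_out)) ln(V/V₀).
m = m₀ (V₀/V)^(Q_out/(Q_in−Q_out)) = 61.4 × (935/671.41)^(-5.4651) = 10.050 mol.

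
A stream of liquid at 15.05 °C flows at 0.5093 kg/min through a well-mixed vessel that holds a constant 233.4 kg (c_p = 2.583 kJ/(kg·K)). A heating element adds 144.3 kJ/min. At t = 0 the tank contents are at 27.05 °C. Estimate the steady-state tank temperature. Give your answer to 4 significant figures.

124.7 °C

Heat balance on the well-mixed liquid: M c_p dT/dt = ṁ c_p (T_in − T) + 144.3.
At steady state dT/dt = 0 ⇒ T_ss = T_in + Q̇/(ṁ c_p) = 15.05 + 144.3/(0.5093·2.583) = 124.740 °C.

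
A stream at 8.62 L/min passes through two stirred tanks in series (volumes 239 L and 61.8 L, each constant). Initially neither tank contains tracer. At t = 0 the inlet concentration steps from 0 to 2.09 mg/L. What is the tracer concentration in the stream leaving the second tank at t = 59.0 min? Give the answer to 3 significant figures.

Time constants: τᵢ = Vᵢ/Q for each well-mixed tank.
τ₁ = 239/8.62 = 27.726 min; τ₂ = 61.8/8.62 = 7.1694 min.
Tank 1: C₁ = C_in(1 − e^(−t/τ₁)). Tank 2 (τ₁ ≠ τ₂): C₂ = C_in[1 − (τ₁ e^(−t/τ₁) − τ₂ e^(−t/τ₂))/(τ₁ − τ₂)].
At t = 59.0: e^(−t/τ₁) = 0.11908, e^(−t/τ₂) = 0.00026668.
C₂ = 2.09·[1 − (27.726·0.11908 − 7.1694·0.00026668)/(20.557)] = 2.09·0.83948 = 1.7545 mg/L.

1.75 mg/L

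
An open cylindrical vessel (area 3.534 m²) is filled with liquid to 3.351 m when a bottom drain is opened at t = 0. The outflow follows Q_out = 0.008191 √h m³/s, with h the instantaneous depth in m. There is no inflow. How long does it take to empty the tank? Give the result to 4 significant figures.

1580 s

A dh/dt = −Q_out = −0.008191 √h.
This is separable: 2 d(√h)/dt = −0.008191/A, so √h = √h₀ − (0.008191/(2A)) t.
Tank is empty when √h = 0: t_empty = 2A√h₀/0.008191.
t_empty = 2·3.534·√3.351/0.008191 = 7.06800·1.83057/0.008191 = 1579.60 s.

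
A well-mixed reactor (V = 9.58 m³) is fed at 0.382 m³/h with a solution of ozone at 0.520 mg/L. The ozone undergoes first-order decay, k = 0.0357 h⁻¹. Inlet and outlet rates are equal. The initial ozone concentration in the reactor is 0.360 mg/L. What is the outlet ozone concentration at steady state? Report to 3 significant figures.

V dC/dt = Q(C_in − C) − k V C.
At steady state: 0 = Q C_in − (Q + kV) C_ss, so C_ss = Q C_in/(Q + kV).
C_ss = 0.382·0.520/(0.382 + 0.0357·9.58) = 0.19864/0.72401 = 0.27436 mg/L.

0.274 mg/L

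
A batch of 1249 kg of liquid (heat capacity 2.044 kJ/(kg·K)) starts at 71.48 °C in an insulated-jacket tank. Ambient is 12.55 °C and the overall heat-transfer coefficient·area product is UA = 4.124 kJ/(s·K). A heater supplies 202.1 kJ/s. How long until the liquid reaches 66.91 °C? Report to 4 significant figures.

Heat balance on the well-mixed liquid: M c_p dT/dt = −UA(T − T_amb) + Q̇.
τ = M c_p/UA = 619.048 s; T_ss = T_amb + Q̇/UA = 12.55 + 202.1/4.124 = 61.5558 °C.
T(t) = T_ss + (T₀ − T_ss)e^(−t/τ); set T = 66.91:
t = −τ ln[(T − T_ss)/(T₀ − T_ss)] = −619.048 · ln(0.539509) = 382.013 s.

382.0 s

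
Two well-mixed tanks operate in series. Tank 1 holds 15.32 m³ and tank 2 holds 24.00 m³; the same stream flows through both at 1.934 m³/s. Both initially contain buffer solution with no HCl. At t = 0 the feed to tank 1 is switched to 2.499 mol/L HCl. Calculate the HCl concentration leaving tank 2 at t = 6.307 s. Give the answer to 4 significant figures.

0.3319 mol/L

Time constants: τᵢ = Vᵢ/Q for each well-mixed tank.
τ₁ = 15.32/1.934 = 7.92141 s; τ₂ = 24.00/1.934 = 12.4095 s.
Solving the cascade with C₁(0)=C₂(0)=0 gives C₂(t) = C_in[1 − (τ₁ e^(−t/τ₁) − τ₂ e^(−t/τ₂))/(τ₁ − τ₂)].
At t = 6.307: e^(−t/τ₁) = 0.451041, e^(−t/τ₂) = 0.601554.
C₂ = 2.499·[1 − (7.92141·0.451041 − 12.4095·0.601554)/(-4.48811)] = 2.499·0.132794 = 0.331853 mol/L.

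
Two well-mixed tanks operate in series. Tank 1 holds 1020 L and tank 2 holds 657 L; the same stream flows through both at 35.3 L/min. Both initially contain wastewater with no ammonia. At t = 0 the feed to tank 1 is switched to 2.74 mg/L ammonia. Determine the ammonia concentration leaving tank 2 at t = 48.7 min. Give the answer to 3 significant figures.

1.68 mg/L

Time constants: τᵢ = Vᵢ/Q for each well-mixed tank.
τ₁ = 1020/35.3 = 28.895 min; τ₂ = 657/35.3 = 18.612 min.
Tank 1: C₁ = C_in(1 − e^(−t/τ₁)). Tank 2 (τ₁ ≠ τ₂): C₂ = C_in[1 − (τ₁ e^(−t/τ₁) − τ₂ e^(−t/τ₂))/(τ₁ − τ₂)].
At t = 48.7: e^(−t/τ₁) = 0.18537, e^(−t/τ₂) = 0.073050.
C₂ = 2.74·[1 − (28.895·0.18537 − 18.612·0.073050)/(10.283)] = 2.74·0.61134 = 1.6751 mg/L.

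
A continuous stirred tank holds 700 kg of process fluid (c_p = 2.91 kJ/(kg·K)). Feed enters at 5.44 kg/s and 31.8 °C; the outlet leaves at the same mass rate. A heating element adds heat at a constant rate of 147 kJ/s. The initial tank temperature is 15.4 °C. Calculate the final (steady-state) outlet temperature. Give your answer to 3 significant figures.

M c_p dT/dt = ṁ c_p (T_in − T) + Q̇.
At steady state dT/dt = 0 ⇒ T_ss = T_in + Q̇/(ṁ c_p) = 31.8 + 147/(5.44·2.91) = 41.086 °C.

41.1 °C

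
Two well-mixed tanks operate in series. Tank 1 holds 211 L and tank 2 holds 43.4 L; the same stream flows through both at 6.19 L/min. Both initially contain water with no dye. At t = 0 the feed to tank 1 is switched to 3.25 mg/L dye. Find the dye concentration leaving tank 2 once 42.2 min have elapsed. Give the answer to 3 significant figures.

Each tank obeys Vᵢ dCᵢ/dt = Q(Cᵢ₋₁ − Cᵢ), so τᵢ = Vᵢ/Q.
τ₁ = 211/6.19 = 34.087 min; τ₂ = 43.4/6.19 = 7.0113 min.
Solving the cascade with C₁(0)=C₂(0)=0 gives C₂(t) = C_in[1 − (τ₁ e^(−t/τ₁) − τ₂ e^(−t/τ₂))/(τ₁ − τ₂)].
At t = 42.2: e^(−t/τ₁) = 0.28996, e^(−t/τ₂) = 0.0024325.
C₂ = 3.25·[1 − (34.087·0.28996 − 7.0113·0.0024325)/(27.076)] = 3.25·0.63558 = 2.0656 mg/L.

2.07 mg/L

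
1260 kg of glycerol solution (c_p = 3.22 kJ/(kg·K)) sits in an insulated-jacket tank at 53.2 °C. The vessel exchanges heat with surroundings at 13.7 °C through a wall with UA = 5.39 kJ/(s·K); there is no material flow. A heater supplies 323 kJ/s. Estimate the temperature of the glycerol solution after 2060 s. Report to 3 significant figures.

Lumped-capacitance energy balance: M c_p dT/dt = UA(T_amb − T) + Q̇.
dT/dt = (T_ss − T)/τ with T_ss = T_amb + Q̇/UA = 13.7 + 323/5.39 = 73.626 °C, τ = M c_p/UA = 1260·3.22/5.39 = 752.73 s.
Solution: T(t) = T_ss + (T₀ − T_ss) e^(−t/τ).
T(2060) = 73.626 + (-20.426)·0.064783 = 72.303 °C.

72.3 °C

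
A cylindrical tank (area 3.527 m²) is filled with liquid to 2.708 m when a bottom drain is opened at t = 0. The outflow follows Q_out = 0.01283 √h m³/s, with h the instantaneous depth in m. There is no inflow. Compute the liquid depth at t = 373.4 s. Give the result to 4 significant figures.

0.9340 m

A dh/dt = −Q_out = −0.01283 √h.
This is separable: 2 d(√h)/dt = −0.01283/A, so √h = √h₀ − (0.01283/(2A)) t.
√h = √2.708 − 0.01283·373.4/(2·3.527) = 1.64560 − 0.679150 = 0.966450.
h = 0.966450² = 0.934027 m.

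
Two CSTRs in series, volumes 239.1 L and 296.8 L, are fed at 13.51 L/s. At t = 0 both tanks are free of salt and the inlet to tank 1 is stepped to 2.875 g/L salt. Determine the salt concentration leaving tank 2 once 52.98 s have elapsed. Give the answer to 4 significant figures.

Time constants: τᵢ = Vᵢ/Q for each well-mixed tank.
τ₁ = 239.1/13.51 = 17.6980 s; τ₂ = 296.8/13.51 = 21.9689 s.
Solving the cascade with C₁(0)=C₂(0)=0 gives C₂(t) = C_in[1 − (τ₁ e^(−t/τ₁) − τ₂ e^(−t/τ₂))/(τ₁ − τ₂)].
At t = 52.98: e^(−t/τ₁) = 0.0501088, e^(−t/τ₂) = 0.0896726.
C₂ = 2.875·[1 − (17.6980·0.0501088 − 21.9689·0.0896726)/(-4.27091)] = 2.875·0.746381 = 2.14585 g/L.

2.146 g/L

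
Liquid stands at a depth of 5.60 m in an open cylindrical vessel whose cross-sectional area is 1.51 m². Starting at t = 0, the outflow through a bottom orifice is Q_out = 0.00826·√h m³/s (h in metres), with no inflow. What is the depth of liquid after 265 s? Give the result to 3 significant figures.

2.69 m

With no inflow, A dh/dt = −0.00826 √h.
This is separable: 2 d(√h)/dt = −0.00826/A, so √h = √h₀ − (0.00826/(2A)) t.
√h = √5.60 − 0.00826·265/(2·1.51) = 2.3664 − 0.72480 = 1.6416.
h = 1.6416² = 2.6950 m.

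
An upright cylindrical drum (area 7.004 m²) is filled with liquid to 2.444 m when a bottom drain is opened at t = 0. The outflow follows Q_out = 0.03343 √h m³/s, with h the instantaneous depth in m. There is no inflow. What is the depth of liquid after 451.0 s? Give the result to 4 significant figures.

A dh/dt = −Q_out = −0.03343 √h.
∫ h^(−1/2) dh = −(0.03343/A) ∫ dt, giving 2√h = 2√h₀ − (0.03343/A) t.
√h = √2.444 − 0.03343·451.0/(2·7.004) = 1.56333 − 1.07631 = 0.487021.
h = 0.487021² = 0.237190 m.

0.2372 m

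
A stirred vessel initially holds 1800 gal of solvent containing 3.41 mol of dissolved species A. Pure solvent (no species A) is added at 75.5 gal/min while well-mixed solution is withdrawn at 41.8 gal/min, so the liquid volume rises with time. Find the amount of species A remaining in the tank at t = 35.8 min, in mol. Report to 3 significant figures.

1.80 mol

Total volume: dV/dt = Q_in − Q_out = 33.700 gal/min, so V(t) = 1800 + 33.700 t and V(35.8) = 3006.5 gal.
Solute balance: dm/dt = 0 − Q_out C = −Q_out m/V(t).
dm/m = −Q_out dt/(V₀ + 33.700 t); integrating gives ln(m/m₀) = −(Q_out/(Q_in−Q_out)) ln(V/V₀).
m = m₀ (V₀/V)^(Q_out/(Q_in−Q_out)) = 3.41 × (1800/3006.5)^(1.2404) = 1.8048 mol.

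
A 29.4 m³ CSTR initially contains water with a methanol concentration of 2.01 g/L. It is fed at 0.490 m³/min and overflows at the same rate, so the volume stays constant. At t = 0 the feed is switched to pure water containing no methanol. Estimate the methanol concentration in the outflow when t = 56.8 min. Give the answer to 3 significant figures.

Species balance on the tank: V dC/dt = Q(C_in − C).
So dC/dt = (C_in − C)/τ with τ = V/Q = 29.4/0.490 = 60.000 min.
This is linear first-order; C(t) = C_in + (C₀ − C_in) e^(−t/τ).
C(56.8) = 0 + (2.01 − 0)·e^(−56.8/60.000) = 0 + (2.0100)·0.38803 = 0.77994 g/L.

0.780 g/L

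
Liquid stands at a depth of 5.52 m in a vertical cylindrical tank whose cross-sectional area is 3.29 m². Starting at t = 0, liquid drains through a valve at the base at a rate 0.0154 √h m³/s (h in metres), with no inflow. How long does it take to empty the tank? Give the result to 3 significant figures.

1000 s

With no inflow, A dh/dt = −0.0154 √h.
This is separable: 2 d(√h)/dt = −0.0154/A, so √h = √h₀ − (0.0154/(2A)) t.
Set h = 0: 2√h₀ = (0.0154/A) t_empty ⇒ t_empty = 2A√h₀/0.0154.
t_empty = 2·3.29·√5.52/0.0154 = 6.5800·2.3495/0.0154 = 1003.9 s.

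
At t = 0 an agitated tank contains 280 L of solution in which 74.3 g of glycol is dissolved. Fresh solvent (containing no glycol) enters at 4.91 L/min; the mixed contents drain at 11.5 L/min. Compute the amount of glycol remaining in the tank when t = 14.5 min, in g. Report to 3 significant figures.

Total volume: dV/dt = Q_in − Q_out = -6.5900 L/min, so V(t) = 280 − 6.5900 t and V(14.5) = 184.44 L.
Solute balance: dm/dt = 0 − Q_out C = −Q_out m/V(t).
dm/m = −Q_out dt/(V₀ − 6.5900 t); integrating gives ln(m/m₀) = −(Q_out/(Q_in−Q_out)) ln(V/V₀).
m = m₀ (V₀/V)^(Q_out/(Q_in−Q_out)) = 74.3 × (280/184.44)^(-1.7451) = 35.861 g.

35.9 g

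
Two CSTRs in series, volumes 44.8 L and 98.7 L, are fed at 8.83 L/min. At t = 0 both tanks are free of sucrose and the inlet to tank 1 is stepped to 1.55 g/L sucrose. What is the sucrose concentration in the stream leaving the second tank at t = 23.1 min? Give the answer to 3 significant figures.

1.20 g/L

Species balance on tank i: dCᵢ/dt = (Cᵢ₋₁ − Cᵢ)/τᵢ with τᵢ = Vᵢ/Q.
τ₁ = 44.8/8.83 = 5.0736 min; τ₂ = 98.7/8.83 = 11.178 min.
Tank 1: C₁ = C_in(1 − e^(−t/τ₁)). Tank 2 (τ₁ ≠ τ₂): C₂ = C_in[1 − (τ₁ e^(−t/τ₁) − τ₂ e^(−t/τ₂))/(τ₁ − τ₂)].
At t = 23.1: e^(−t/τ₁) = 0.010536, e^(−t/τ₂) = 0.12662.
C₂ = 1.55·[1 − (5.0736·0.010536 − 11.178·0.12662)/(-6.1042)] = 1.55·0.77690 = 1.2042 g/L.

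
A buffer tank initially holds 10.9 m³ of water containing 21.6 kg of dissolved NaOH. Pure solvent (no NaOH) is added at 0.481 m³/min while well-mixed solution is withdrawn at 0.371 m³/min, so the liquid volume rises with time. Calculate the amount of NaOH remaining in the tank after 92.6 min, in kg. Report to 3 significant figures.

Total volume: dV/dt = Q_in − Q_out = 0.11000 m³/min, so V(t) = 10.9 + 0.11000 t and V(92.6) = 21.086 m³.
No NaOH enters, so dm/dt = −Q_out · (m/V).
Separate: dm/m = −Q_out dt/V(t) ⇒ ln(m/m₀) = −(Q_out/(Q_in−Q_out)) ln(V/V₀).
m = m₀ (V₀/V)^(Q_out/(Q_in−Q_out)) = 21.6 × (10.9/21.086)^(3.3727) = 2.3331 kg.

2.33 kg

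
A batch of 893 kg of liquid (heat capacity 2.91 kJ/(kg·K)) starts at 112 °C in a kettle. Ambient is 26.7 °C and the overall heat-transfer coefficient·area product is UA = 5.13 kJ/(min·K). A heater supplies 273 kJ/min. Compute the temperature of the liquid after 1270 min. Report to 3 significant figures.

Lumped-capacitance energy balance: M c_p dT/dt = UA(T_amb − T) + Q̇.
dT/dt = (T_ss − T)/τ with T_ss = T_amb + Q̇/UA = 26.7 + 273/5.13 = 79.916 °C, τ = M c_p/UA = 893·2.91/5.13 = 506.56 min.
Solution: T(t) = T_ss + (T₀ − T_ss) e^(−t/τ).
T(1270) = 79.916 + (32.084)·0.081502 = 82.531 °C.

82.5 °C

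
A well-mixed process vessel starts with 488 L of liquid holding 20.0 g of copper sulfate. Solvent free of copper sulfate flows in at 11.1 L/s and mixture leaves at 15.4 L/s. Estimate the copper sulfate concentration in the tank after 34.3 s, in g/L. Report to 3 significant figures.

0.0162 g/L

Let m(t) be the amount of copper sulfate. Volume: V(t) = V₀ + (Q_in − Q_out) t = 488 − 4.3000 t; V(34.3) = 340.51 L.
Species balance (pure solvent in): dm/dt = −Q_out · m/V(t).
dm/m = −Q_out dt/(V₀ − 4.3000 t); integrating gives ln(m/m₀) = −(Q_out/(Q_in−Q_out)) ln(V/V₀).
m = m₀ (V₀/V)^(Q_out/(Q_in−Q_out)) = 20.0 × (488/340.51)^(-3.5814) = 5.5118 g.
C = m/V = 5.5118/340.51 = 0.016187 g/L.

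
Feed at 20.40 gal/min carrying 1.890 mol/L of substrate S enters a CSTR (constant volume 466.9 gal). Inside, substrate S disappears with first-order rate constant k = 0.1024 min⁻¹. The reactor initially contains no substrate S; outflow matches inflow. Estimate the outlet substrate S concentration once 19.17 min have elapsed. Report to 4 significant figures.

Species balance: V dC/dt = Q C_in − Q C − k V C.
This is linear with rate a = Q/V + k = 0.146092 min⁻¹.
C_ss = Q C_in/(Q + kV) = 0.565250 mol/L; C(t) = C_ss + (C₀ − C_ss) e^(−a t).
C(19.17) = 0.565250 + (-0.565250)·e^(−0.146092·19.17) = 0.565250 + (-0.565250)·0.0607741 = 0.530897 mol/L.

0.5309 mol/L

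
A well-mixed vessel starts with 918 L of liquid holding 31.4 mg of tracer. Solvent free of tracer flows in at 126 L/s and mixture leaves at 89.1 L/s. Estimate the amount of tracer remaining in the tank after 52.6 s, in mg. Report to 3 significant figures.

Total volume: dV/dt = Q_in − Q_out = 36.900 L/s, so V(t) = 918 + 36.900 t and V(52.6) = 2858.9 L.
Solute balance: dm/dt = 0 − Q_out C = −Q_out m/V(t).
Separate: dm/m = −Q_out dt/V(t) ⇒ ln(m/m₀) = −(Q_out/(Q_in−Q_out)) ln(V/V₀).
m = m₀ (V₀/V)^(Q_out/(Q_in−Q_out)) = 31.4 × (918/2858.9)^(2.4146) = 2.0213 mg.

2.02 mg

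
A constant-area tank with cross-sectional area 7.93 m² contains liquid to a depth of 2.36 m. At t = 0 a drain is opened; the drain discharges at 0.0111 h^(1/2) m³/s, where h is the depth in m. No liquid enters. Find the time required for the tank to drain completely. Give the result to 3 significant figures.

2200 s

Unsteady balance on liquid volume: A dh/dt = −0.0111 √h.
Separate and integrate: 2(√h − √h₀) = −(0.0111/A) t.
Tank is empty when √h = 0: t_empty = 2A√h₀/0.0111.
t_empty = 2·7.93·√2.36/0.0111 = 15.860·1.5362/0.0111 = 2195.0 s.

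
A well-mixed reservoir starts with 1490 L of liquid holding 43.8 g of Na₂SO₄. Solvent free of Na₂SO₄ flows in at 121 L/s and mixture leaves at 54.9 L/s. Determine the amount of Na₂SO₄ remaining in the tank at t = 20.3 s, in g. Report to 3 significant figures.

Total volume: dV/dt = Q_in − Q_out = 66.100 L/s, so V(t) = 1490 + 66.100 t and V(20.3) = 2831.8 L.
Species balance (pure solvent in): dm/dt = −Q_out · m/V(t).
dm/m = −Q_out dt/(V₀ + 66.100 t); integrating gives ln(m/m₀) = −(Q_out/(Q_in−Q_out)) ln(V/V₀).
m = m₀ (V₀/V)^(Q_out/(Q_in−Q_out)) = 43.8 × (1490/2831.8)^(0.83056) = 25.695 g.

25.7 g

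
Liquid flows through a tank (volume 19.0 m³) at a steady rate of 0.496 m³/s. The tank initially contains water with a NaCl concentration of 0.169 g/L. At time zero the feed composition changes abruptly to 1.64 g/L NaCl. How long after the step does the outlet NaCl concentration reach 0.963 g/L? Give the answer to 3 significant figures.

29.7 s

Species balance: V dC/dt = Q(C_in − C) ⇒ τ = V/Q = 38.306 s.
C(t) = C_in + (C₀ − C_in) e^(−t/τ). Set C = 0.963 and solve for t:
e^(−t/τ) = (C − C_in)/(C₀ − C_in) = (0.963 − 1.64)/(0.169 − 1.64) = 0.46023
t = −τ ln(…) = 38.306 × 0.77603 = 29.727 s.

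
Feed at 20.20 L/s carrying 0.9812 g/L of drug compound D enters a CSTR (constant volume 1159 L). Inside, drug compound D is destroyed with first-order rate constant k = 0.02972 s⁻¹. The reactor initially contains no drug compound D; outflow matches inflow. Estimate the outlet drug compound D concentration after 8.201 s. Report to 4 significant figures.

V dC/dt = Q(C_in − C) − k V C.
dC/dt = (Q/V) C_in − (Q/V + k) C; effective rate a = Q/V + k = 0.0174288 + 0.02972 = 0.0471488 s⁻¹.
C_ss = Q C_in/(Q + kV) = 0.362706 g/L; C(t) = C_ss + (C₀ − C_ss) e^(−a t).
C(8.201) = 0.362706 + (-0.362706)·e^(−0.0471488·8.201) = 0.362706 + (-0.362706)·0.679317 = 0.116314 g/L.

0.1163 g/L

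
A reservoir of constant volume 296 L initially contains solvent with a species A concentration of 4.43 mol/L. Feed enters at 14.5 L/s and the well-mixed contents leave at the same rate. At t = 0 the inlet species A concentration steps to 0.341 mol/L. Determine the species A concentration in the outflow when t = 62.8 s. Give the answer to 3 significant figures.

0.530 mol/L

Transient balance on the dissolved component: V dC/dt = Q(C_in − C).
So dC/dt = (C_in − C)/τ with τ = V/Q = 296/14.5 = 20.414 s.
C approaches C_in exponentially: C(t) = C_in + (C₀ − C_in) e^(−t/τ).
C(62.8) = 0.341 + (4.43 − 0.341)·e^(−62.8/20.414) = 0.341 + (4.0890)·0.046127 = 0.52961 mol/L.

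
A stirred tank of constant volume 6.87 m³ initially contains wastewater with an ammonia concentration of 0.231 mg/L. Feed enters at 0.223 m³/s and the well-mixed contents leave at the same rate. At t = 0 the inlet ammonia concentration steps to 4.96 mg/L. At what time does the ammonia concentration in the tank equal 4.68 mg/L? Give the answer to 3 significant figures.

87.1 s

Species balance: V dC/dt = Q(C_in − C) ⇒ τ = V/Q = 30.807 s.
C(t) = C_in + (C₀ − C_in) e^(−t/τ). Set C = 4.68 and solve for t:
e^(−t/τ) = (C − C_in)/(C₀ − C_in) = (4.68 − 4.96)/(0.231 − 4.96) = 0.059209
t = −τ ln(…) = 30.807 × 2.8267 = 87.082 s.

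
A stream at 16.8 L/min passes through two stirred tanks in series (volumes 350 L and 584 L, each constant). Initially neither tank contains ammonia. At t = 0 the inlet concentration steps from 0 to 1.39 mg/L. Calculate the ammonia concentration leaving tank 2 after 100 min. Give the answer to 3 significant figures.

Species balance on tank i: dCᵢ/dt = (Cᵢ₋₁ − Cᵢ)/τᵢ with τᵢ = Vᵢ/Q.
τ₁ = 350/16.8 = 20.833 min; τ₂ = 584/16.8 = 34.762 min.
Solving the cascade with C₁(0)=C₂(0)=0 gives C₂(t) = C_in[1 − (τ₁ e^(−t/τ₁) − τ₂ e^(−t/τ₂))/(τ₁ − τ₂)].
At t = 100: e^(−t/τ₁) = 0.0082297, e^(−t/τ₂) = 0.056320.
C₂ = 1.39·[1 − (20.833·0.0082297 − 34.762·0.056320)/(-13.929)] = 1.39·0.87175 = 1.2117 mg/L.

1.21 mg/L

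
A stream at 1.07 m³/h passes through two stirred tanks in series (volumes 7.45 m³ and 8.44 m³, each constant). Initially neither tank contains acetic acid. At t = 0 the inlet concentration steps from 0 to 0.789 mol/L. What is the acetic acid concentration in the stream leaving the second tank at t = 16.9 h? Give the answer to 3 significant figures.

Time constants: τᵢ = Vᵢ/Q for each well-mixed tank.
τ₁ = 7.45/1.07 = 6.9626 h; τ₂ = 8.44/1.07 = 7.8879 h.
Tank 1: C₁ = C_in(1 − e^(−t/τ₁)). Tank 2 (τ₁ ≠ τ₂): C₂ = C_in[1 − (τ₁ e^(−t/τ₁) − τ₂ e^(−t/τ₂))/(τ₁ − τ₂)].
At t = 16.9: e^(−t/τ₁) = 0.088279, e^(−t/τ₂) = 0.11736.
C₂ = 0.789·[1 − (6.9626·0.088279 − 7.8879·0.11736)/(-0.92523)] = 0.789·0.66383 = 0.52376 mol/L.

0.524 mol/L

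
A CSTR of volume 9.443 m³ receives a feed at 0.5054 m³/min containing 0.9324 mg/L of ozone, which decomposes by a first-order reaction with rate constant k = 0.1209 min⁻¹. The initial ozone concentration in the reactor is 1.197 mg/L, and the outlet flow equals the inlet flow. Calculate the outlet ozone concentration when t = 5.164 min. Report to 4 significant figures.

0.6562 mg/L

Species balance: V dC/dt = Q C_in − Q C − k V C.
This is linear with rate a = Q/V + k = 0.174421 min⁻¹.
C_ss = Q C_in/(Q + kV) = 0.286107 mg/L; C(t) = C_ss + (C₀ − C_ss) e^(−a t).
C(5.164) = 0.286107 + (0.910893)·e^(−0.174421·5.164) = 0.286107 + (0.910893)·0.406281 = 0.656185 mg/L.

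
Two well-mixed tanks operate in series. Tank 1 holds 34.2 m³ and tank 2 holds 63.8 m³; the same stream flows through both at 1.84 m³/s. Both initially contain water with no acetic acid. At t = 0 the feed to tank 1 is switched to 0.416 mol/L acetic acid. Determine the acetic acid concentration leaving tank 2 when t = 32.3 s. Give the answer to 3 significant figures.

0.147 mol/L

Species balance on tank i: dCᵢ/dt = (Cᵢ₋₁ − Cᵢ)/τᵢ with τᵢ = Vᵢ/Q.
τ₁ = 34.2/1.84 = 18.587 s; τ₂ = 63.8/1.84 = 34.674 s.
Solving the cascade with C₁(0)=C₂(0)=0 gives C₂(t) = C_in[1 − (τ₁ e^(−t/τ₁) − τ₂ e^(−t/τ₂))/(τ₁ − τ₂)].
At t = 32.3: e^(−t/τ₁) = 0.17591, e^(−t/τ₂) = 0.39395.
C₂ = 0.416·[1 − (18.587·0.17591 − 34.674·0.39395)/(-16.087)] = 0.416·0.35413 = 0.14732 mol/L.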